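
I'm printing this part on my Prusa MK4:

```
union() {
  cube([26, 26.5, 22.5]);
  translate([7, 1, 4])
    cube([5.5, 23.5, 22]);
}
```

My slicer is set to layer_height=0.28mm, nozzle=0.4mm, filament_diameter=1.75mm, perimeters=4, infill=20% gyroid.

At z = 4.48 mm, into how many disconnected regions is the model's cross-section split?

1

At z = 4.48 mm: the cube (footprint 26×26.5) is included at this height; the cube at (7, 1) (footprint 5.5×23.5) is included at this height; Merging all regions: the 5.5×23.5 cube at (7, 1) lies entirely inside the 26×26.5 cube, so the union is just the 26×26.5 cube — 1 connected region. The result has 1 disconnected region.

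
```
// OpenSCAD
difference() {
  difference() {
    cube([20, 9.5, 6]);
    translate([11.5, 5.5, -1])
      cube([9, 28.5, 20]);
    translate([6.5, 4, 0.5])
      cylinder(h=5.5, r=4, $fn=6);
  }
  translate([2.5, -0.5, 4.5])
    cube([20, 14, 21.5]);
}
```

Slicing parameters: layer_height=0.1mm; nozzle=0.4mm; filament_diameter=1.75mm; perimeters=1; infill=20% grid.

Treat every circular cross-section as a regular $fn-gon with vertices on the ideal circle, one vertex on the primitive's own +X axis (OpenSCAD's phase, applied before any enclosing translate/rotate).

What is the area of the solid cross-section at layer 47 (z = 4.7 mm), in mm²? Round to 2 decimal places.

23.75 mm²

At z = 4.7 mm: the cube is present — its section is the full 20×9.5 rectangle (area 190.00 mm²); the cube at (11.5, 5.5) is present — its section is the full 9×28.5 rectangle (area 256.50 mm²); the r=4 cylinder at (6.5, 4) contributes a regular 6-gon of circumradius 4 (area = (6/2)·4.000²·sin(360°/6) = 41.57 mm²); Taking the first minus the rest: starting from the 20×9.5 cube (190.00 mm²), the 9×28.5 cube at (11.5, 5.5) partially overlaps it — only the 34.00 mm² overlap (of its 256.50 mm²) is removed, clipping the outline; the r=4 cylinder at (6.5, 4) lies wholly inside it (removes its full 41.57 mm² and its 24.00 mm outline becomes a hole wall) — area = 114.43 mm²; the 20×14 cube at (2.5, -0.5) contributes its full rectangle (area 280.00 mm²); Subtracting the remaining from the first: starting from the result so far (114.43 mm²), the 20×14 cube at (2.5, -0.5) partially overlaps it — only the 90.68 mm² overlap (of its 280.00 mm²) is removed, clipping the outline — area = 23.75 mm². Overall, the cross-section is a single solid region. Net area = 23.75 mm².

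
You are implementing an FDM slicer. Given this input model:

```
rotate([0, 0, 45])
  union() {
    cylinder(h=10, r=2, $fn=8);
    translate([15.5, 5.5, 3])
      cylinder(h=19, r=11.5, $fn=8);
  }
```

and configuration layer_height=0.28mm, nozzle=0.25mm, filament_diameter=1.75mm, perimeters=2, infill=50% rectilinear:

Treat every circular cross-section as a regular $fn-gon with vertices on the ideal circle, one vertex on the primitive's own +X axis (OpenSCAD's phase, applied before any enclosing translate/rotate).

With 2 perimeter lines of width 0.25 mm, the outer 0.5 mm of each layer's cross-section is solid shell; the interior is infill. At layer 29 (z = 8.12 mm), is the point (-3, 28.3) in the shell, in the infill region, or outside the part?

At z = 8.12 mm: the r=2 cylinder gives a regular 8-gon of circumradius 2 (constant along its height); the r=11.5 cylinder at (15.5, 5.5) contributes a regular 8-gon of circumradius 11.5; Taking the union: the 2 present regions are separate (no shared area or edge), so areas and boundary lengths simply add and each stays a separate island — 2 connected regions; (rotated 45° about Z; rotation is an isometry so areas/perimeters/island counts are preserved). Overall, the cross-section has 2 separate islands. Undo the 45° rotation: the query point maps to (17.890, 22.132) in the un-rotated model frame. The nearest boundary edge runs (15.50, 17.00)→(23.63, 13.63); distance from the point to it = 5.66 mm. The point is not inside any of the regions above, so it lies outside the cross-section (5.66 mm from the nearest boundary).

outside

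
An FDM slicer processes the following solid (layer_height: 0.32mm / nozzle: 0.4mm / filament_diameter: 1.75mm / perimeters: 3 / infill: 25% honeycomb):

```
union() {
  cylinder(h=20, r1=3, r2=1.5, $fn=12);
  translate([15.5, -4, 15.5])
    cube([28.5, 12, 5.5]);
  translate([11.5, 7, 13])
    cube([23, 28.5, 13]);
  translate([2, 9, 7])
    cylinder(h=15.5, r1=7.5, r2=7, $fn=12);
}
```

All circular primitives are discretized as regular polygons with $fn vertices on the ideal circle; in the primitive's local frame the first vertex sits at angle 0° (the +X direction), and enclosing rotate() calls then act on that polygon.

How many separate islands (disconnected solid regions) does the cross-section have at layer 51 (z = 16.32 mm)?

At z = 16.32 mm: the cone (r1=3→r2=1.5) has section circumradius 1.776 here — a regular 12-gon; the cube at (15.5, -4) (footprint 28.5×12) is included at this height; the 23×28.5 cube at (11.5, 7) contributes its full rectangle; the cone at (2, 9) (r1=7.5→r2=7) has section circumradius 7.199 here — a regular 12-gon; Combining (union): the regions partially overlap (shared area 19.00 mm²), so overlapping operands fuse into one piece — 3 connected regions. Overall, the cross-section has 3 separate islands. Island count = 3.

3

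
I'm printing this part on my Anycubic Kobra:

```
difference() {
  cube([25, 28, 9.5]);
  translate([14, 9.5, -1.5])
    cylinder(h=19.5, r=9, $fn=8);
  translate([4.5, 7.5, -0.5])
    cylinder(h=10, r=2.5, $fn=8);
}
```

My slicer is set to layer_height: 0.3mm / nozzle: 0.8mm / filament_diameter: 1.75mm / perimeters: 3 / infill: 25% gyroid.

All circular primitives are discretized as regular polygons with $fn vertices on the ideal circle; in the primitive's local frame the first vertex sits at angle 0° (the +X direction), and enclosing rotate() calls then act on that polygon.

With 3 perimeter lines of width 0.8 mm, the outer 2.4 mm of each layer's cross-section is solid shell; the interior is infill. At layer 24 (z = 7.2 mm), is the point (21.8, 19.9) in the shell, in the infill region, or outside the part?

At z = 7.2 mm: the cube (footprint 25×28) is included at this height; the cylinder at (14, 9.5): section is a regular 8-gon, circumradius r=9; the r=2.5 cylinder at (4.5, 7.5) contributes a regular 8-gon of circumradius 2.5; After the difference (first − rest): starting from the 25×28 cube, the r=9 cylinder at (14, 9.5) lies wholly inside it (removes its full 229.10 mm² and its 55.11 mm outline becomes a hole wall); the r=2.5 cylinder at (4.5, 7.5) partially overlaps it — only the 14.47 mm² overlap (of its 17.68 mm²) is removed, clipping the outline — 1 connected region with 1 hole. Overall, the cross-section is one region with 1 hole. The nearest boundary edge runs (25.00, 28.00)→(25.00, 0.00); distance from the point to it = 3.20 mm. The point is inside the cross-section and 3.20 mm from the nearest boundary — more than the 2.4 mm shell width (3 × 0.8), so it's in the infill interior.

infill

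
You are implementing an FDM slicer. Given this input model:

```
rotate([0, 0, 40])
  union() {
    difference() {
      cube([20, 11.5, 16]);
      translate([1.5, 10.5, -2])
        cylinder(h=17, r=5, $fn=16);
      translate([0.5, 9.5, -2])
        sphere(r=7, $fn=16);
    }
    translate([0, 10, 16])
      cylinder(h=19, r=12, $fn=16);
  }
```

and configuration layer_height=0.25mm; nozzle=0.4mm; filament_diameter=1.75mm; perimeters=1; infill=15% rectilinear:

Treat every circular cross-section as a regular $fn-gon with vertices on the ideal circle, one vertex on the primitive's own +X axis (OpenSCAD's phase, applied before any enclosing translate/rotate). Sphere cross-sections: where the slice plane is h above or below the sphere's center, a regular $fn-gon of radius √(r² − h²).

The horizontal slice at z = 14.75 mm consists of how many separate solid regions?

At z = 14.75 mm: the cube (footprint 20×11.5) is included at this height; the r=5 cylinder at (1.5, 10.5) contributes a regular 16-gon of circumradius 5; the sphere at (0.5, 9.5) does not reach this height (|z−center|=16.750 > r=7); Taking the first minus the rest: starting from the 20×11.5 cube, the r=5 cylinder at (1.5, 10.5) partially overlaps it — only the 32.81 mm² overlap (of its 76.54 mm²) is removed, clipping the outline — 1 connected region; the cylinder at (0, 10) is absent (z outside [16, 35]); Merging all regions: only that combined region is present, so the union is just that shape — 1 connected region; (whole slice rotated 40° about Z — lengths, areas and connectivity unchanged). The result has 1 disconnected region.

1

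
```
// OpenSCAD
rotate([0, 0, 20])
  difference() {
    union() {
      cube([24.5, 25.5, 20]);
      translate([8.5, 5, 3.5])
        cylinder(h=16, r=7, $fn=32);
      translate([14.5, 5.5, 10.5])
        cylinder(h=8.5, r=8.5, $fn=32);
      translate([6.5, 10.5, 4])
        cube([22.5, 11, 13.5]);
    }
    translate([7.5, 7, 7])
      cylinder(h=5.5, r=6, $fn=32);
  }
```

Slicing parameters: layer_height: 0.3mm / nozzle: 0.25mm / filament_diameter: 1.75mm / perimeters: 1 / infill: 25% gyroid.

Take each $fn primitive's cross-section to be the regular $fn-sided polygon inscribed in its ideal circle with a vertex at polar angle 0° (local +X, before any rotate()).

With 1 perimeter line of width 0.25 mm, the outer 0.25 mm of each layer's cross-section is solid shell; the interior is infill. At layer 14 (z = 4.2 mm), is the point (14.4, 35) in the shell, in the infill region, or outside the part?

At z = 4.2 mm: the 24.5×25.5 cube contributes its full rectangle; the r=7 cylinder at (8.5, 5) gives a regular 32-gon of circumradius 7 (constant along its height); the cylinder at (14.5, 5.5) does not reach this height (z outside [10.5, 19]); the cube at (6.5, 10.5) is present — its section is the full 22.5×11 rectangle; Merging all regions: the regions partially overlap (shared area 337.71 mm²), so overlapping operands fuse into one piece — 1 connected region; the cylinder at (7.5, 7) does not reach this height (z outside [7, 12.5]); Subtracting the remaining from the first: none of the subtracted shapes is present at this height, so that combined region is unchanged — 1 connected region; (whole slice rotated 20° about Z — lengths, areas and connectivity unchanged). Overall, the cross-section is a single solid region. Undo the 20° rotation: the query point maps to (25.502, 27.964) in the un-rotated model frame. The nearest boundary edge runs (0.00, 25.50)→(24.50, 25.50); distance from the point to it = 2.66 mm. The point is not inside any of the regions above, so it lies outside the cross-section (2.66 mm from the nearest boundary).

outside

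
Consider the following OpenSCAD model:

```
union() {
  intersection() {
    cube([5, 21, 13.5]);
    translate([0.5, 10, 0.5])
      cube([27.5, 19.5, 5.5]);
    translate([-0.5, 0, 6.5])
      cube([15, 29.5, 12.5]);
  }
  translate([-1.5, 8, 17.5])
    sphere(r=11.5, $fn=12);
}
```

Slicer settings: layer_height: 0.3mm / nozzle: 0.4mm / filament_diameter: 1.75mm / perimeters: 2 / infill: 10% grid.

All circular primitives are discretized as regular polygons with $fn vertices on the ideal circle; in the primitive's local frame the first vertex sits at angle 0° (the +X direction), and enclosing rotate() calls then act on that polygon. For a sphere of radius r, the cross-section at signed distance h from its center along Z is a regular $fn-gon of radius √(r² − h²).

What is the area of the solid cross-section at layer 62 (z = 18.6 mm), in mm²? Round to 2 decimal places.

At z = 18.6 mm: the cube does not reach this height (z outside [0, 13.5]); the cube at (0.5, 10) does not reach this height (z outside [0.5, 6]); the cube at (-0.5, 0) is present — its section is the full 15×29.5 rectangle (area 442.50 mm²); Keeping only the common overlap: at least one operand is absent at this height, so nothing remains; the r=11.5 sphere at (-1.5, 8) slices to a regular 12-gon of circumradius 11.447 (√(r²−h²) with h=1.1 from center) (area = (12/2)·11.447²·sin(360°/12) = 393.12 mm²); Taking the union: only the r=11.5 sphere at (-1.5, 8) is present, so the union is just that shape — area = 393.12 mm². Overall, the cross-section is a single solid region. Net area = 393.12 mm².

393.12 mm²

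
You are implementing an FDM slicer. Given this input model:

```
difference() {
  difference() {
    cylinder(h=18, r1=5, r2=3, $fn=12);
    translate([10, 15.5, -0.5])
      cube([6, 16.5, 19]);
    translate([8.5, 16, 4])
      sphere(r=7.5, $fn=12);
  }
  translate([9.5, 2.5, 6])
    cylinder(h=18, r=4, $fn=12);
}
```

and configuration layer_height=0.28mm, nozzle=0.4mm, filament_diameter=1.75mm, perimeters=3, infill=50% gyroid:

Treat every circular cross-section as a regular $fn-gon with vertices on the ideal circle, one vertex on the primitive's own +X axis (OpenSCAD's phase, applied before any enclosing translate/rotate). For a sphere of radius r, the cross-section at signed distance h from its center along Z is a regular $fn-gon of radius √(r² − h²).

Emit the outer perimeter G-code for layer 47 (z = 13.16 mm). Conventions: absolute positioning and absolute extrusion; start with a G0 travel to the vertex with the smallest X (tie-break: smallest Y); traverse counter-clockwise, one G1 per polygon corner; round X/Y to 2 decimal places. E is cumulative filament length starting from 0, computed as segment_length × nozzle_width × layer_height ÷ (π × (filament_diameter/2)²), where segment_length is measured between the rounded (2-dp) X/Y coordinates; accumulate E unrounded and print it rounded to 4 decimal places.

At z = 13.16 mm: the cone (r1=5→r2=3) has section circumradius 3.538 here — a regular 12-gon; the cube at (10, 15.5) (footprint 6×16.5) is included at this height; the sphere at (8.5, 16) is absent (|z−center|=9.160 > r=7.5); Taking the first minus the rest: starting from the cone, the 6×16.5 cube at (10, 15.5) misses the remaining region (no effect) — 1 connected region; the r=4 cylinder at (9.5, 2.5) contributes a regular 12-gon of circumradius 4; Taking the first minus the rest: starting from that combined region, the r=4 cylinder at (9.5, 2.5) misses the remaining region (no effect) — 1 connected region. The outline is a single polygon with 12 vertices. Extrusion per mm of travel: 0.4 × 0.28 / (π × 0.875²) = 0.046564. Accumulating E over each segment gives final E = 1.0230.

G0 X-3.54 Y0.00 Z13.16
G1 X-3.06 Y-1.77 E0.0854
G1 X-1.77 Y-3.06 E0.1703
G1 X0.00 Y-3.54 E0.2557
G1 X1.77 Y-3.06 E0.3411
G1 X3.06 Y-1.77 E0.4261
G1 X3.54 Y0.00 E0.5115
G1 X3.06 Y1.77 E0.5969
G1 X1.77 Y3.06 E0.6818
G1 X0.00 Y3.54 E0.7672
G1 X-1.77 Y3.06 E0.8526
G1 X-3.06 Y1.77 E0.9376
G1 X-3.54 Y0.00 E1.0230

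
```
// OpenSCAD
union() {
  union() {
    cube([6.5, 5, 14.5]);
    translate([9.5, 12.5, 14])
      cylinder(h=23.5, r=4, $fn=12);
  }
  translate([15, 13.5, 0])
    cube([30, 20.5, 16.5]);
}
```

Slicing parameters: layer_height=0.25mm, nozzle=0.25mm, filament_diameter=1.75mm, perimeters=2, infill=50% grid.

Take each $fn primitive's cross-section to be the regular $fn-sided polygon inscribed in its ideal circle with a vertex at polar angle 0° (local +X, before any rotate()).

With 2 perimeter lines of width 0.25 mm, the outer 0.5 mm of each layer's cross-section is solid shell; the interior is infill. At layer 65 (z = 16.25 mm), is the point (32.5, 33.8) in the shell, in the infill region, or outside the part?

At z = 16.25 mm: the cube is absent (z outside [0, 14.5]); the r=4 cylinder at (9.5, 12.5) gives a regular 12-gon of circumradius 4 (constant along its height); Merging all regions: only the r=4 cylinder at (9.5, 12.5) is present, so the union is just that shape — 1 connected region; the cube at (15, 13.5) (footprint 30×20.5) is included at this height; Combining (union): the 2 present regions are separate (no shared area or edge), so areas and boundary lengths simply add and each stays a separate island — 2 connected regions. Overall, the cross-section has 2 separate islands. The nearest boundary edge runs (15.00, 34.00)→(45.00, 34.00); distance from the point to it = 0.20 mm. (Shell/infill is judged within the island containing the point — the largest one.) The point is inside the cross-section, 0.20 mm from the nearest boundary — within the 0.5 mm shell band (2 × 0.25).

shell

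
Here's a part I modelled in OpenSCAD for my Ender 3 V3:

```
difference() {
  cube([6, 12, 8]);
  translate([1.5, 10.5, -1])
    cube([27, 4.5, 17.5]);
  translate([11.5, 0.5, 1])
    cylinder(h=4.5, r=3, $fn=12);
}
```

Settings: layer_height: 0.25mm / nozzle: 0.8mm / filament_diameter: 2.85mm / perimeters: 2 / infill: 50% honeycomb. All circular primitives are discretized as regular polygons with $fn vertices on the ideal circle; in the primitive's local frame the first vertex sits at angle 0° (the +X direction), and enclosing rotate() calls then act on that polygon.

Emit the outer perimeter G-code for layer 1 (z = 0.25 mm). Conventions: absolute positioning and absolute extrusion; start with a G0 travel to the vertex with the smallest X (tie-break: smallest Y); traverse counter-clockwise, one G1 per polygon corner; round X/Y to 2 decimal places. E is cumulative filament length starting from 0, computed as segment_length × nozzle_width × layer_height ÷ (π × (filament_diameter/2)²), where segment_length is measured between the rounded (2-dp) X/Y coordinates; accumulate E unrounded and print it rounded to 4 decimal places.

G0 X0.00 Y0.00 Z0.25
G1 X6.00 Y0.00 E0.1881
G1 X6.00 Y10.50 E0.5173
G1 X1.50 Y10.50 E0.6584
G1 X1.50 Y12.00 E0.7054
G1 X0.00 Y12.00 E0.7524
G1 X0.00 Y0.00 E1.1286

At z = 0.25 mm: the cube (footprint 6×12) is included at this height; the cube at (1.5, 10.5) (footprint 27×4.5) is included at this height; the cylinder at (11.5, 0.5) is absent (z outside [1, 5.5]); After the difference (first − rest): starting from the 6×12 cube, the 27×4.5 cube at (1.5, 10.5) partially overlaps it — only the 6.75 mm² overlap (of its 121.50 mm²) is removed, clipping the outline — 1 connected region. The outline is a single polygon with 6 vertices. Extrusion per mm of travel: 0.8 × 0.25 / (π × 1.425²) = 0.031351. Accumulating E over each segment gives final E = 1.1286.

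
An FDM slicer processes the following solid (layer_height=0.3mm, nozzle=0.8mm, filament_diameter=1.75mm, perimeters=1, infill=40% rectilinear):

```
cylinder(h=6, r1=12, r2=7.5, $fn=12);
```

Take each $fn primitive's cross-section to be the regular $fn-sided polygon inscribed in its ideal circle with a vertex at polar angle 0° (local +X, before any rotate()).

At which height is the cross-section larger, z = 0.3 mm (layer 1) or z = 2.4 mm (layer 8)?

layer 1 (z = 0.3 mm)

Layer 1 (z = 0.3): the cone contributes a regular 12-gon of circumradius 11.775 (interpolated between r1=12 and r2=7.5 at t=0.050) (area = (12/2)·11.775²·sin(360°/12) = 415.95 mm²). So its area = 415.95 mm². Layer 8 (z = 2.4): the cone contributes a regular 12-gon of circumradius 10.200 (interpolated between r1=12 and r2=7.5 at t=0.400) (area = (12/2)·10.200²·sin(360°/12) = 312.12 mm²). So its area = 312.12 mm². Layer 1 is larger (415.95 vs 312.12 mm²).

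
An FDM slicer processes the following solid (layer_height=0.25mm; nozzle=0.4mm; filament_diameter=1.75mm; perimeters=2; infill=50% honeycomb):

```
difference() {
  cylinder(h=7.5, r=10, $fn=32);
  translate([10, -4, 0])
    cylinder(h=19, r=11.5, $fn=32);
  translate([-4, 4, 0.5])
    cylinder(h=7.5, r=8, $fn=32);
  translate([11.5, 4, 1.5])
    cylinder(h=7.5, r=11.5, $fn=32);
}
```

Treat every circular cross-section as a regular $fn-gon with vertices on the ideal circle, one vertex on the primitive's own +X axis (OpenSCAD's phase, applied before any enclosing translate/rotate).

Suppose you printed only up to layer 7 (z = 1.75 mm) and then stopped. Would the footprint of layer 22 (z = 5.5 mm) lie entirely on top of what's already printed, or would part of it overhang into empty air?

Compare the two slices. At z = 1.75: the r=10 cylinder gives a regular 32-gon of circumradius 10 (constant along its height) (area = (32/2)·10.000²·sin(360°/32) = 312.14 mm²); the cylinder at (10, -4): section is a regular 32-gon, circumradius r=11.5 (area = (32/2)·11.500²·sin(360°/32) = 412.81 mm²); the cylinder at (-4, 4): section is a regular 32-gon, circumradius r=8 (area = (32/2)·8.000²·sin(360°/32) = 199.77 mm²); the r=11.5 cylinder at (11.5, 4) gives a regular 32-gon of circumradius 11.5 (constant along its height) (area = (32/2)·11.500²·sin(360°/32) = 412.81 mm²); Subtracting the remaining from the first: starting from the r=10 cylinder (312.14 mm²), the r=11.5 cylinder at (10, -4) partially overlaps it — only the 139.25 mm² overlap (of its 412.81 mm²) is removed, clipping the outline; the r=8 cylinder at (-4, 4) partially overlaps it — only the 125.57 mm² overlap (of its 199.77 mm²) is removed, clipping the outline; the r=11.5 cylinder at (11.5, 4) partially overlaps it — only the 9.11 mm² overlap (of its 412.81 mm²) is removed, clipping the outline — area = 38.21 mm². At z = 5.5: the r=10 cylinder contributes a regular 32-gon of circumradius 10 (area = (32/2)·10.000²·sin(360°/32) = 312.14 mm²); the cylinder at (10, -4): section is a regular 32-gon, circumradius r=11.5 (area = (32/2)·11.500²·sin(360°/32) = 412.81 mm²); the r=8 cylinder at (-4, 4) contributes a regular 32-gon of circumradius 8 (area = (32/2)·8.000²·sin(360°/32) = 199.77 mm²); the r=11.5 cylinder at (11.5, 4) contributes a regular 32-gon of circumradius 11.5 (area = (32/2)·11.500²·sin(360°/32) = 412.81 mm²); Subtracting the remaining from the first: starting from the r=10 cylinder (312.14 mm²), the r=11.5 cylinder at (10, -4) partially overlaps it — only the 139.25 mm² overlap (of its 412.81 mm²) is removed, clipping the outline; the r=8 cylinder at (-4, 4) partially overlaps it — only the 125.57 mm² overlap (of its 199.77 mm²) is removed, clipping the outline; the r=11.5 cylinder at (11.5, 4) partially overlaps it — only the 9.11 mm² overlap (of its 412.81 mm²) is removed, clipping the outline — area = 38.21 mm². Checking containment: the cross-section at z = 5.5 is a subset of the cross-section at z = 1.75.

entirely on top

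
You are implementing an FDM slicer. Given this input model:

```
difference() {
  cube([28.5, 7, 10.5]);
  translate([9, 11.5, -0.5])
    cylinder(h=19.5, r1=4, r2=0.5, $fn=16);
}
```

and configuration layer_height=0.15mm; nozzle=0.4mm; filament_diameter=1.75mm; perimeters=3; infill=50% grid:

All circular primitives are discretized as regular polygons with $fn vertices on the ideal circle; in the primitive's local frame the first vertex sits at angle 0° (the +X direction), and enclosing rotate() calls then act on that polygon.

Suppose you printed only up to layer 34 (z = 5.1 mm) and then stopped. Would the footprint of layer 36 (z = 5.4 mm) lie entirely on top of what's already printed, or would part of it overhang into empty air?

Compare the two slices. At z = 5.1: the cube (footprint 28.5×7) is included at this height (area 199.50 mm²); the cone at (9, 11.5) (r1=4→r2=0.5) has section circumradius 2.995 here — a regular 16-gon (area = (16/2)·2.995²·sin(360°/16) = 27.46 mm²); After the difference (first − rest): starting from the 28.5×7 cube (199.50 mm²), the cone at (9, 11.5) misses the remaining region (no effect) — area = 199.50 mm². At z = 5.4: the 28.5×7 cube contributes its full rectangle (area 199.50 mm²); the cone at (9, 11.5) (r1=4→r2=0.5) has section circumradius 2.941 here — a regular 16-gon (area = (16/2)·2.941²·sin(360°/16) = 26.48 mm²); Subtracting the remaining from the first: starting from the 28.5×7 cube (199.50 mm²), the cone at (9, 11.5) misses the remaining region (no effect) — area = 199.50 mm². Checking containment: the cross-section at z = 5.4 is a subset of the cross-section at z = 5.1.

entirely on top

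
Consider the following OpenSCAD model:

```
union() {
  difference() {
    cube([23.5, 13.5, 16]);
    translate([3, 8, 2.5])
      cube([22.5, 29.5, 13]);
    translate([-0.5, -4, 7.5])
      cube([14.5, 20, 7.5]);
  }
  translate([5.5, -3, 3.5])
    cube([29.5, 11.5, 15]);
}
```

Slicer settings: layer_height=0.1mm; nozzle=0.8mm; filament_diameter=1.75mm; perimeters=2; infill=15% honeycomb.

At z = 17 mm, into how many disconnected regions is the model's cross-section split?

1

At z = 17 mm: the cube is absent (z outside [0, 16]); the cube at (3, 8) is absent (z outside [2.5, 15.5]); the cube at (-0.5, -4) does not reach this height (z outside [7.5, 15]); After the difference (first − rest): the first operand is absent here, so nothing remains; the cube at (5.5, -3) is present — its section is the full 29.5×11.5 rectangle; Combining (union): only the 29.5×11.5 cube at (5.5, -3) is present, so the union is just that shape — 1 connected region. The result has 1 disconnected region.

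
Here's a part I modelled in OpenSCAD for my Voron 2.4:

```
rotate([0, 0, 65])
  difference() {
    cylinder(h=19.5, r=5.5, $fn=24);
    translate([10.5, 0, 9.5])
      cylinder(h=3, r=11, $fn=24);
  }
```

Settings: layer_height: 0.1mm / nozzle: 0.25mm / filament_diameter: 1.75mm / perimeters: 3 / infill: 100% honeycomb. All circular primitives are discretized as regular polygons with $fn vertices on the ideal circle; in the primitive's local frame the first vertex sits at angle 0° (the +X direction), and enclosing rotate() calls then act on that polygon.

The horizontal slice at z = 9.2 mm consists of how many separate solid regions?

1

At z = 9.2 mm: the cylinder: section is a regular 24-gon, circumradius r=5.5; the cylinder at (10.5, 0) is absent (z outside [9.5, 12.5]); After the difference (first − rest): none of the subtracted shapes is present at this height, so the r=5.5 cylinder is unchanged — 1 connected region; (rotated 65° about Z; rotation is an isometry so areas/perimeters/island counts are preserved). The result has 1 disconnected region.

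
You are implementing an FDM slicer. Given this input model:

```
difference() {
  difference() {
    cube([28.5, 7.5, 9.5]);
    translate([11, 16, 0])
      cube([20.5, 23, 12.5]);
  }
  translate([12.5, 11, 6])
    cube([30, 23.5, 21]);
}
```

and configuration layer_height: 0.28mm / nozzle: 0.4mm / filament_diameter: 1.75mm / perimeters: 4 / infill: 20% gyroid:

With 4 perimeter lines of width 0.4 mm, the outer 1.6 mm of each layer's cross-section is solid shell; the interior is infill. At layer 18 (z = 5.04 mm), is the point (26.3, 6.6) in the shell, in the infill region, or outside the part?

shell

At z = 5.04 mm: the cube is present — its section is the full 28.5×7.5 rectangle; the 20.5×23 cube at (11, 16) contributes its full rectangle; Taking the first minus the rest: starting from the 28.5×7.5 cube, the 20.5×23 cube at (11, 16) misses the remaining region (no effect) — 1 connected region; the cube at (12.5, 11) is absent (z outside [6, 27]); Subtracting the remaining from the first: none of the subtracted shapes is present at this height, so the result so far is unchanged — 1 connected region. Overall, the cross-section is a single solid region. The nearest boundary edge runs (0.00, 7.50)→(28.50, 7.50); distance from the point to it = 0.90 mm. The point is inside the cross-section, 0.90 mm from the nearest boundary — within the 1.6 mm shell band (4 × 0.4).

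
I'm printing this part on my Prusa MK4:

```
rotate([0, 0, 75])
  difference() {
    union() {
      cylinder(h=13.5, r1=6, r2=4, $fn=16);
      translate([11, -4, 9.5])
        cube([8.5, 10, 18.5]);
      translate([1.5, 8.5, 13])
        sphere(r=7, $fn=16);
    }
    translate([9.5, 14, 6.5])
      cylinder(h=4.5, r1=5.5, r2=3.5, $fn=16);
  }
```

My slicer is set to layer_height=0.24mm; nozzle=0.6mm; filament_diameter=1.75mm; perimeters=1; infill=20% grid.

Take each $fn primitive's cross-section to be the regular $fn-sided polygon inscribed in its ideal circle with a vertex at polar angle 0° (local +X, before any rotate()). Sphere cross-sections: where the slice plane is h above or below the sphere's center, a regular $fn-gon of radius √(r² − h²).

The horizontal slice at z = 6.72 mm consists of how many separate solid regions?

2

At z = 6.72 mm: the cone: at t=0.498 of its height the radius interpolates to r₁+(r₂−r₁)t = 5.004, giving a regular 16-gon of that circumradius; the cube at (11, -4) is not intersected at this z (z outside [9.5, 28]); the sphere at (1.5, 8.5): section is a regular 16-gon, circumradius = √(r²−h²) = √(7²−6.28²) = 3.092; Merging all regions: the 2 present regions are separate (no shared area or edge), so areas and boundary lengths simply add and each stays a separate island — 2 connected regions; the cone at (9.5, 14) contributes a regular 16-gon of circumradius 5.402 (interpolated between r1=5.5 and r2=3.5 at t=0.049); After the difference (first − rest): starting from that combined region, the cone at (9.5, 14) misses the remaining region (no effect) — 2 connected regions; (rotated 75° about Z; rotation is an isometry so areas/perimeters/island counts are preserved). The result has 2 disconnected regions.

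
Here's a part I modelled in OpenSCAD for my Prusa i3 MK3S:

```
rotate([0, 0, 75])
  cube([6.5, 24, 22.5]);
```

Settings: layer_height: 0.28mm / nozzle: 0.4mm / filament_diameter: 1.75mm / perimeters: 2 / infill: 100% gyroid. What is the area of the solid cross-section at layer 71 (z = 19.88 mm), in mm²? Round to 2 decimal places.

156.00 mm²

At z = 19.88 mm: the 6.5×24 cube contributes its full rectangle (area 156.00 mm²); (whole slice rotated 75° about Z — lengths, areas and connectivity unchanged). Overall, the cross-section is a single solid region. Net area = 156.00 mm².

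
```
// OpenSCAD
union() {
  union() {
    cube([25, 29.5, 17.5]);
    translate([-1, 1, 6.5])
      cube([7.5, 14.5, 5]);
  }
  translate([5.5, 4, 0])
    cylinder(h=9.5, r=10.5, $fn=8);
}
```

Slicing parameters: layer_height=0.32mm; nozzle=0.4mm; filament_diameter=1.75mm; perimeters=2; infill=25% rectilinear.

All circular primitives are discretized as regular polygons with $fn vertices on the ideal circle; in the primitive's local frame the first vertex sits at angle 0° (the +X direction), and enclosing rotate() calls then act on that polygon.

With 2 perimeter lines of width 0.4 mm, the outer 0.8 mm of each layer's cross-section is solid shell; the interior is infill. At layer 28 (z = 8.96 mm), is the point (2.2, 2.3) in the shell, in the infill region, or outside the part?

infill

At z = 8.96 mm: the cube is present — its section is the full 25×29.5 rectangle; the 7.5×14.5 cube at (-1, 1) contributes its full rectangle; Merging all regions: the regions partially overlap (shared area 94.25 mm²), so overlapping operands fuse into one piece — 1 connected region; the r=10.5 cylinder at (5.5, 4) gives a regular 8-gon of circumradius 10.5 (constant along its height); Taking the union: the regions partially overlap (shared area 201.14 mm²), so overlapping operands fuse into one piece — 1 connected region. Overall, the cross-section is a single solid region. The nearest boundary edge runs (-1.92, -3.42)→(-5.00, 4.00); distance from the point to it = 6.00 mm. The point is inside the cross-section and 6.00 mm from the nearest boundary — more than the 0.8 mm shell width (2 × 0.4), so it's in the infill interior.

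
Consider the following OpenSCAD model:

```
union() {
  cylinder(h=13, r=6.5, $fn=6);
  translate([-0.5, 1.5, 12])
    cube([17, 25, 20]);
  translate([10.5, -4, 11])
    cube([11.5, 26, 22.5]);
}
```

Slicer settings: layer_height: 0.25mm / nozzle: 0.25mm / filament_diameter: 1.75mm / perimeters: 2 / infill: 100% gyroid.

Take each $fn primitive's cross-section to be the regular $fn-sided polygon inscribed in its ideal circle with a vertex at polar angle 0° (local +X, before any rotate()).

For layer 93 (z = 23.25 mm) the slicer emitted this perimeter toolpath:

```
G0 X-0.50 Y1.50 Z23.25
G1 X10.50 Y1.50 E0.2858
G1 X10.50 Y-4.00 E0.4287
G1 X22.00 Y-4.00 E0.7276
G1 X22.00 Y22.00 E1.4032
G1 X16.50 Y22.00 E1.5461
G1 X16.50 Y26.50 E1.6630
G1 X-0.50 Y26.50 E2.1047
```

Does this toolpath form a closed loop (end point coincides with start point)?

Start point (G0): (-0.50, 1.50). End point (last G1): the path does not return to the start — open.

no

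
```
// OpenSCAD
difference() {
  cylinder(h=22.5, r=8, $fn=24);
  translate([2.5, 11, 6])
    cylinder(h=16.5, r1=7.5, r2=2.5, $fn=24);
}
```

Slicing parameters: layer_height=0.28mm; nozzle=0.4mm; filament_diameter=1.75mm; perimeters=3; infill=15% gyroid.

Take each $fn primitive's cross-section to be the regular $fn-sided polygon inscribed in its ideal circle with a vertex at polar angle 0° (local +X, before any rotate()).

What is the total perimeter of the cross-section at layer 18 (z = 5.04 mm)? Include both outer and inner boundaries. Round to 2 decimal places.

50.12 mm

At z = 5.04 mm: the r=8 cylinder contributes a regular 24-gon of circumradius 8 (perimeter = 2·24·8.000·sin(180°/24) = 50.12 mm); the cone at (2.5, 11) is absent (z outside [6, 22.5]); After the difference (first − rest): none of the subtracted shapes is present at this height, so the r=8 cylinder is unchanged — boundary = 50.12 mm. Overall, the cross-section is a single solid region. Total boundary length (outer) = 50.12 mm.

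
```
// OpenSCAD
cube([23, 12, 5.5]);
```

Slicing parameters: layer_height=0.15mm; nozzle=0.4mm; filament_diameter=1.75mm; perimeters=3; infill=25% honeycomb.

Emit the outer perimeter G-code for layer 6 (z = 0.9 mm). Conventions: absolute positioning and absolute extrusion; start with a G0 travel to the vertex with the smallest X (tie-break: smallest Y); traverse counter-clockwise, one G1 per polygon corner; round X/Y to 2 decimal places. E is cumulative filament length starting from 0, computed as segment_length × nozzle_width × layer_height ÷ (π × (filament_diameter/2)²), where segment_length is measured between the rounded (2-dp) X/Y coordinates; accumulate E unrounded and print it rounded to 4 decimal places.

G0 X0.00 Y0.00 Z0.90
G1 X23.00 Y0.00 E0.5737
G1 X23.00 Y12.00 E0.8731
G1 X0.00 Y12.00 E1.4468
G1 X0.00 Y0.00 E1.7462

At z = 0.9 mm: the cube (footprint 23×12) is included at this height. The outline is a single polygon with 4 vertices. Extrusion per mm of travel: 0.4 × 0.15 / (π × 0.875²) = 0.024945. Accumulating E over each segment gives final E = 1.7462.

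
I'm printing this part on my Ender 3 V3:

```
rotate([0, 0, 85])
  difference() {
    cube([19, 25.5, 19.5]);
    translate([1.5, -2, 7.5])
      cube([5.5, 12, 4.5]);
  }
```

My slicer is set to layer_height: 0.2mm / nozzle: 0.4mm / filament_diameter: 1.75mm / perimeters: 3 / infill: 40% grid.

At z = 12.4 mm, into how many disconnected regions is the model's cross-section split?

1

At z = 12.4 mm: the cube is present — its section is the full 19×25.5 rectangle; the cube at (1.5, -2) is absent (z outside [7.5, 12]); Subtracting the remaining from the first: none of the subtracted shapes is present at this height, so the 19×25.5 cube is unchanged — 1 connected region; (rotated 85° about Z; rotation is an isometry so areas/perimeters/island counts are preserved). The result has 1 disconnected region.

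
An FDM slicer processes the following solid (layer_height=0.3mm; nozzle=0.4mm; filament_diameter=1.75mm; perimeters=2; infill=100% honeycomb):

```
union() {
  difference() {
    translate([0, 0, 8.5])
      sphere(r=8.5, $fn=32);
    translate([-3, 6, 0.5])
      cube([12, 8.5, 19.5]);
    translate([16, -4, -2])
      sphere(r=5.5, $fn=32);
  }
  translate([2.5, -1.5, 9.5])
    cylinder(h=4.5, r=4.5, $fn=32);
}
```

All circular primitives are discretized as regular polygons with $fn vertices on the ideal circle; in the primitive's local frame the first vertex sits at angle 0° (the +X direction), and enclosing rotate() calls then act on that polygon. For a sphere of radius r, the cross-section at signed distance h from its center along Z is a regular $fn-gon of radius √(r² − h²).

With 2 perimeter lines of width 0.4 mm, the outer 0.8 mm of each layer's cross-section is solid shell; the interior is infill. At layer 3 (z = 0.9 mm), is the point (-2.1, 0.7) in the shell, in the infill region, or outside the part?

At z = 0.9 mm: the sphere: section is a regular 32-gon, circumradius = √(r²−h²) = √(8.5²−7.6²) = 3.807; the cube at (-3, 6) is present — its section is the full 12×8.5 rectangle; the sphere at (16, -4): section is a regular 32-gon, circumradius = √(r²−h²) = √(5.5²−2.9²) = 4.673; Taking the first minus the rest: starting from the r=8.5 sphere, the 12×8.5 cube at (-3, 6) misses the remaining region (no effect); the r=5.5 sphere at (16, -4) misses the remaining region (no effect) — 1 connected region; the cylinder at (2.5, -1.5) does not reach this height (z outside [9.5, 14]); Combining (union): only that combined region is present, so the union is just that shape — 1 connected region. Overall, the cross-section is a single solid region. The nearest boundary edge runs (-3.73, 0.74)→(-3.52, 1.46); distance from the point to it = 1.58 mm. The point is inside the cross-section and 1.58 mm from the nearest boundary — more than the 0.8 mm shell width (2 × 0.4), so it's in the infill interior.

infill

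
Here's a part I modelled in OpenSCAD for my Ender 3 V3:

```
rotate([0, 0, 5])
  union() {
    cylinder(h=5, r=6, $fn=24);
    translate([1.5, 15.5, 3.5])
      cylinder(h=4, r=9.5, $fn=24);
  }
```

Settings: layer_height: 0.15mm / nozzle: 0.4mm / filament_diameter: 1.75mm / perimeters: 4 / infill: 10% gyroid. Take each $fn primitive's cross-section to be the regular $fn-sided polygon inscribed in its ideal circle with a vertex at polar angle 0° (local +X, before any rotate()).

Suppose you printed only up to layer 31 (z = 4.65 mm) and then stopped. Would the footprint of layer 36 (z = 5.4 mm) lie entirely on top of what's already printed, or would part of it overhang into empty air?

entirely on top

Compare the two slices. At z = 4.65: the r=6 cylinder contributes a regular 24-gon of circumradius 6 (area = (24/2)·6.000²·sin(360°/24) = 111.81 mm²); the cylinder at (1.5, 15.5): section is a regular 24-gon, circumradius r=9.5 (area = (24/2)·9.500²·sin(360°/24) = 280.30 mm²); Taking the union: the 2 present regions are separate (no shared area or edge), so areas and boundary lengths simply add and each stays a separate island — area = 392.11 mm²; (whole slice rotated 5° about Z — lengths, areas and connectivity unchanged). At z = 5.4: the cylinder does not reach this height (z outside [0, 5]); the r=9.5 cylinder at (1.5, 15.5) contributes a regular 24-gon of circumradius 9.5 (area = (24/2)·9.500²·sin(360°/24) = 280.30 mm²); Combining (union): only the r=9.5 cylinder at (1.5, 15.5) is present, so the union is just that shape — area = 280.30 mm²; (rotated 5° about Z; rotation is an isometry so areas/perimeters/island counts are preserved). Checking containment: the cross-section at z = 5.4 is a subset of the cross-section at z = 4.65.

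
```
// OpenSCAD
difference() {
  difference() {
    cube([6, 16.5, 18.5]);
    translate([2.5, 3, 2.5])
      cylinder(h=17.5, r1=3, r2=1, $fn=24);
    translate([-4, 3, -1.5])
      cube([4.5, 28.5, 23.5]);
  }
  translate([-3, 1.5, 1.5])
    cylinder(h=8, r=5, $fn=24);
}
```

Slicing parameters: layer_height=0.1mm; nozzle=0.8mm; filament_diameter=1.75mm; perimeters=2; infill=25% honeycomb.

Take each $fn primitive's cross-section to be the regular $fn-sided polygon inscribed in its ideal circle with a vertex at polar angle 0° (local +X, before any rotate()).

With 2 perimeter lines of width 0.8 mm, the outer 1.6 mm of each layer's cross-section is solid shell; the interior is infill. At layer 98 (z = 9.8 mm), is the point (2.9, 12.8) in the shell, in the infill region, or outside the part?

infill

At z = 9.8 mm: the cube is present — its section is the full 6×16.5 rectangle; the cone at (2.5, 3): at t=0.417 of its height the radius interpolates to r₁+(r₂−r₁)t = 2.166, giving a regular 24-gon of that circumradius; the cube at (-4, 3) is present — its section is the full 4.5×28.5 rectangle; After the difference (first − rest): starting from the 6×16.5 cube, the cone at (2.5, 3) lies wholly inside it (removes its full 14.57 mm² and its 13.57 mm outline becomes a hole wall); the 4.5×28.5 cube at (-4, 3) partially overlaps it — only the 6.67 mm² overlap (of its 128.25 mm²) is removed, clipping the outline — 1 connected region; the cylinder at (-3, 1.5) is absent (z outside [1.5, 9.5]); Subtracting the remaining from the first: none of the subtracted shapes is present at this height, so the result so far is unchanged — 1 connected region. Overall, the cross-section is a single solid region. The nearest boundary edge runs (0.50, 3.78)→(0.50, 16.50); distance from the point to it = 2.40 mm. The point is inside the cross-section and 2.40 mm from the nearest boundary — more than the 1.6 mm shell width (2 × 0.8), so it's in the infill interior.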